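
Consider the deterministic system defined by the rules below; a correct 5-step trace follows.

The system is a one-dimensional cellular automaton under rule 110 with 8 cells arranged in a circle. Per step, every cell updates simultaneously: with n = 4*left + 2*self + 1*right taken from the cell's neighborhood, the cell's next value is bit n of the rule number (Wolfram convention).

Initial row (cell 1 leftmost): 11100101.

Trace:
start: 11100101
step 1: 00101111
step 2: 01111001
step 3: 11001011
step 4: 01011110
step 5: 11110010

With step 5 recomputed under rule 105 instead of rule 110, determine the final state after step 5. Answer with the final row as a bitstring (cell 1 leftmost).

(re-executing step 5 under rule 105; state before step 5: 01011110)
step 5: 00110010

00110010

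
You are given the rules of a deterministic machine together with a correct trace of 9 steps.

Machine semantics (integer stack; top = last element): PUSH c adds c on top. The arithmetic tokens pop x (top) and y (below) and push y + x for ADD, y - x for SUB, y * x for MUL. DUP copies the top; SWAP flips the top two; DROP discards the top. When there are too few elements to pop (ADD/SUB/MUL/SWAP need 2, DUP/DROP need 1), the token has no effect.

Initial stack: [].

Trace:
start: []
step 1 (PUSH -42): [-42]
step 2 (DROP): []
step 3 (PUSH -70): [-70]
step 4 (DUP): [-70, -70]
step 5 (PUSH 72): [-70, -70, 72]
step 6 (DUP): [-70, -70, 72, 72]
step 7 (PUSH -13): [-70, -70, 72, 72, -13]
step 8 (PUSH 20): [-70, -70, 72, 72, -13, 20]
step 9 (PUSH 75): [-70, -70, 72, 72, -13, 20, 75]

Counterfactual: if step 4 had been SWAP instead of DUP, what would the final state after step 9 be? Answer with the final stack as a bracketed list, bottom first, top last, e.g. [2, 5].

(re-executing from step 4 with the substitution; state before step 4: [-70])
step 4 (SWAP): [-70]
step 5 (PUSH 72): [-70, 72]
step 6 (DUP): [-70, 72, 72]
step 7 (PUSH -13): [-70, 72, 72, -13]
step 8 (PUSH 20): [-70, 72, 72, -13, 20]
step 9 (PUSH 75): [-70, 72, 72, -13, 20, 75]

[-70, 72, 72, -13, 20, 75]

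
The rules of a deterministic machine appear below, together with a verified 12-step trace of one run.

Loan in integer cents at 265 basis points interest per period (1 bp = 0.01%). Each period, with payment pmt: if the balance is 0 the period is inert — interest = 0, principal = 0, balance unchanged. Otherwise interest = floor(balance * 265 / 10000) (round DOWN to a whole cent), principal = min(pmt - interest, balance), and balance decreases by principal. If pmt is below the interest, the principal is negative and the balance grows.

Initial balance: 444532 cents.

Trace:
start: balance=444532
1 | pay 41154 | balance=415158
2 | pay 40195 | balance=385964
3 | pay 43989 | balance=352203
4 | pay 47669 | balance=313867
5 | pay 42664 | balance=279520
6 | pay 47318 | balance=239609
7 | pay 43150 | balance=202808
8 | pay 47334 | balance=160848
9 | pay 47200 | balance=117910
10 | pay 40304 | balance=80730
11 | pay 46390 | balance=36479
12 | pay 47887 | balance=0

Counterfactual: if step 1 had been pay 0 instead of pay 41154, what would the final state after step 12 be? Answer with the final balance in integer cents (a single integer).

(re-executing from step 1 with the substitution; state before step 1: balance=444532)
1 | pay 0 | balance=456312
2 | pay 40195 | balance=428209
3 | pay 43989 | balance=395567
4 | pay 47669 | balance=358380
5 | pay 42664 | balance=325213
6 | pay 47318 | balance=286513
7 | pay 43150 | balance=250955
8 | pay 47334 | balance=210271
9 | pay 47200 | balance=168643
10 | pay 40304 | balance=132808
11 | pay 46390 | balance=89937
12 | pay 47887 | balance=44433

44433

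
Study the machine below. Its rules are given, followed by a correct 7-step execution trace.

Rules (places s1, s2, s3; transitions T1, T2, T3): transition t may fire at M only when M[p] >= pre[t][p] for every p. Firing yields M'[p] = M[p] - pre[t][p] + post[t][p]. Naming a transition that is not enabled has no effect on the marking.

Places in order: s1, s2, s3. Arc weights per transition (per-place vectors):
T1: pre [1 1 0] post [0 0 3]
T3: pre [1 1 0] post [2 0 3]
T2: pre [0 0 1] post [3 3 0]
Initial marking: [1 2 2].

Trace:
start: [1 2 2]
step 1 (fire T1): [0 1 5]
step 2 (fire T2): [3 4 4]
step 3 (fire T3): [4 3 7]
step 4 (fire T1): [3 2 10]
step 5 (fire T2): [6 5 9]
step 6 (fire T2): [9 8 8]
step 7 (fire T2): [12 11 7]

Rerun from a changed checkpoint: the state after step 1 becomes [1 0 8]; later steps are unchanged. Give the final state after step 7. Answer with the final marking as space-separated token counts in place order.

state after step 1 := [1 0 8]
step 2 (fire T2): [4 3 7]
step 3 (fire T3): [5 2 10]
step 4 (fire T1): [4 1 13]
step 5 (fire T2): [7 4 12]
step 6 (fire T2): [10 7 11]
step 7 (fire T2): [13 10 10]

13 10 10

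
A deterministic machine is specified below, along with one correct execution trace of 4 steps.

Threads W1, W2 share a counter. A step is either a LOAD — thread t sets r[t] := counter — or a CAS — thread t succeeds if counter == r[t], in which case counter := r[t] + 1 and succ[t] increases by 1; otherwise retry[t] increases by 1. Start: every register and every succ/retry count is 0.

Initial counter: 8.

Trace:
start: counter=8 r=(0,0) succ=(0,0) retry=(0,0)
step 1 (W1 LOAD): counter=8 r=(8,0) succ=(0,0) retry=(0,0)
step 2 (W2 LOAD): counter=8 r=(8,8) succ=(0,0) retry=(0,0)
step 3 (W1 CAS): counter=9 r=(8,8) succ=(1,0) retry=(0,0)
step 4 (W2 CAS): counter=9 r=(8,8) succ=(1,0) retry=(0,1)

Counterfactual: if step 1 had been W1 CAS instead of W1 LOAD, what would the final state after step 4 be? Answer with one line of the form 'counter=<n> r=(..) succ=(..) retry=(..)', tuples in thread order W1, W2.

counter=9 r=(0,8) succ=(0,1) retry=(2,0)

(re-executing from step 1 with the substitution; state before step 1: counter=8 r=(0,0) succ=(0,0) retry=(0,0))
step 1 (W1 CAS): counter=8 r=(0,0) succ=(0,0) retry=(1,0)
step 2 (W2 LOAD): counter=8 r=(0,8) succ=(0,0) retry=(1,0)
step 3 (W1 CAS): counter=8 r=(0,8) succ=(0,0) retry=(2,0)
step 4 (W2 CAS): counter=9 r=(0,8) succ=(0,1) retry=(2,0)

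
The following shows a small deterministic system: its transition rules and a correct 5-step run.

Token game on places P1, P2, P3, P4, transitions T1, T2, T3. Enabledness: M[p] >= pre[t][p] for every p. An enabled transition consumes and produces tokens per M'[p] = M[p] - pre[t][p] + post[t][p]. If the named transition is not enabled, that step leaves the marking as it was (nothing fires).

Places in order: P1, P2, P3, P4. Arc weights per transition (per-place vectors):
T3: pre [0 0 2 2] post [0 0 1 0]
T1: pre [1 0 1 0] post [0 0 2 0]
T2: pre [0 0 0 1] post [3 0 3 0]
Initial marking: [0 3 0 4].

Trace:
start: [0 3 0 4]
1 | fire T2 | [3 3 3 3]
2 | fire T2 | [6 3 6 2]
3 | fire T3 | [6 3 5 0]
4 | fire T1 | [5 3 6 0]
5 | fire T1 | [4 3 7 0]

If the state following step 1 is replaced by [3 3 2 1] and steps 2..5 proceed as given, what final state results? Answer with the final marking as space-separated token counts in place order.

4 3 7 0

state after step 1 := [3 3 2 1]
2 | fire T2 | [6 3 5 0]
3 | fire T3 | [6 3 5 0]
4 | fire T1 | [5 3 6 0]
5 | fire T1 | [4 3 7 0]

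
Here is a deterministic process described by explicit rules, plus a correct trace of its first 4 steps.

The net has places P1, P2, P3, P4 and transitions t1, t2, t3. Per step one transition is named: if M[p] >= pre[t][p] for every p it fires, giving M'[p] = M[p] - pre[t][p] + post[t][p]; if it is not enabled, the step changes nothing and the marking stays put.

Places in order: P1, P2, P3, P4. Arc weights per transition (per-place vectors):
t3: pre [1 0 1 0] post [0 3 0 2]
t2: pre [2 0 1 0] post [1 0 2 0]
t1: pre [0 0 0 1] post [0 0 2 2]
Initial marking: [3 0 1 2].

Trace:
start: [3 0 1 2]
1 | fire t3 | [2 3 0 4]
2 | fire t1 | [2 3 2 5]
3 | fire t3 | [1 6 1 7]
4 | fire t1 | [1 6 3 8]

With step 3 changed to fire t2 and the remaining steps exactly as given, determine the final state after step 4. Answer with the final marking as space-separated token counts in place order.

1 3 5 6

(re-executing from step 3 with the substitution; state before step 3: [2 3 2 5])
3 | fire t2 | [1 3 3 5]
4 | fire t1 | [1 3 5 6]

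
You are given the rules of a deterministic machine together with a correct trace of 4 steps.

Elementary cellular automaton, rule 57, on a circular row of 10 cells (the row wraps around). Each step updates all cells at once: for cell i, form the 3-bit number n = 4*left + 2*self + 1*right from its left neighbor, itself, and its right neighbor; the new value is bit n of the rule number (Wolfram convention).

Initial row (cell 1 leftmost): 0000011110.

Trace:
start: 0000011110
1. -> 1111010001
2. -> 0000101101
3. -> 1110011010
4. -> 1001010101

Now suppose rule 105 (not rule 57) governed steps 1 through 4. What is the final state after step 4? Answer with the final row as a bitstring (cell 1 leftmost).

1001111111

(re-executing steps 1..4 under rule 105; state before step 1: 0000011110)
1. -> 1111010010
2. -> 1001100001
3. -> 1001101101
4. -> 1001111111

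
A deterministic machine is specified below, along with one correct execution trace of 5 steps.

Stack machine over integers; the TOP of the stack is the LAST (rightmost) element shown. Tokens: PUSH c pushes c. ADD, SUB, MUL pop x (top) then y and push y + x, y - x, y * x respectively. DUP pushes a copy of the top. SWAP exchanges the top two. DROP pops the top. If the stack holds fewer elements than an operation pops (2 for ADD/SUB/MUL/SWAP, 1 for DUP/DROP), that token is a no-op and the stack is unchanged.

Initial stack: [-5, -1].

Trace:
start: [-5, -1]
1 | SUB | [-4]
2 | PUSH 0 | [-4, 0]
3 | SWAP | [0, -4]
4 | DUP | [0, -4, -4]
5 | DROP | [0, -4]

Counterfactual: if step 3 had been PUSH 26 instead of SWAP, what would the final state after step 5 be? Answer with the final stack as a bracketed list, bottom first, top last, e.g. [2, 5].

[-4, 0, 26]

(re-executing from step 3 with the substitution; state before step 3: [-4, 0])
3 | PUSH 26 | [-4, 0, 26]
4 | DUP | [-4, 0, 26, 26]
5 | DROP | [-4, 0, 26]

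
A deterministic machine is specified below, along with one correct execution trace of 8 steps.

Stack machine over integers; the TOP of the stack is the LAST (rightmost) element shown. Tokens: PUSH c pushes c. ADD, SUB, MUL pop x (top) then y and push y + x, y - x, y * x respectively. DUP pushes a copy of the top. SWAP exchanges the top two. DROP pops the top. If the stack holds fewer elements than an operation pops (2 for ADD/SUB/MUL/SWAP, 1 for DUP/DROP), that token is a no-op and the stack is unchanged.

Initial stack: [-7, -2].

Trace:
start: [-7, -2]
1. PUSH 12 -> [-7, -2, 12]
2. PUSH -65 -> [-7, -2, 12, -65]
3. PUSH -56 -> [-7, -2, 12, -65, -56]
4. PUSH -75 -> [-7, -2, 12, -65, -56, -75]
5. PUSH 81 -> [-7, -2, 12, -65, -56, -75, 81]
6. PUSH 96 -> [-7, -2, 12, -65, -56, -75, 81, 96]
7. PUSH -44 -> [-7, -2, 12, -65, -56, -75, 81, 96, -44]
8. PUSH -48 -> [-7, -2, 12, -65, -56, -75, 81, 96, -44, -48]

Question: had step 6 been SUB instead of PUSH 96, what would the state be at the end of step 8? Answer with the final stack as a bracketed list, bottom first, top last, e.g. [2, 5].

(re-executing from step 6 with the substitution; state before step 6: [-7, -2, 12, -65, -56, -75, 81])
6. SUB -> [-7, -2, 12, -65, -56, -156]
7. PUSH -44 -> [-7, -2, 12, -65, -56, -156, -44]
8. PUSH -48 -> [-7, -2, 12, -65, -56, -156, -44, -48]

[-7, -2, 12, -65, -56, -156, -44, -48]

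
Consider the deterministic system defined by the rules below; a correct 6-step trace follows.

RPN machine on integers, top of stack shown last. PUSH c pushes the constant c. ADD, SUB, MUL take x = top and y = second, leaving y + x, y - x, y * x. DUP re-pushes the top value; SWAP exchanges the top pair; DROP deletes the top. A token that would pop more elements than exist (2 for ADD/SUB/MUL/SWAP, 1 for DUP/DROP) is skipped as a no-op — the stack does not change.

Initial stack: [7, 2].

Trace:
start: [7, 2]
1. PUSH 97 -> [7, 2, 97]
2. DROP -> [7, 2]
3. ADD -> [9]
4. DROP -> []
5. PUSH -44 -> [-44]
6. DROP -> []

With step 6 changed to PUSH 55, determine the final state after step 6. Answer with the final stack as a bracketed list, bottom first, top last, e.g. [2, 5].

(re-executing from step 6 with the substitution; state before step 6: [-44])
6. PUSH 55 -> [-44, 55]

[-44, 55]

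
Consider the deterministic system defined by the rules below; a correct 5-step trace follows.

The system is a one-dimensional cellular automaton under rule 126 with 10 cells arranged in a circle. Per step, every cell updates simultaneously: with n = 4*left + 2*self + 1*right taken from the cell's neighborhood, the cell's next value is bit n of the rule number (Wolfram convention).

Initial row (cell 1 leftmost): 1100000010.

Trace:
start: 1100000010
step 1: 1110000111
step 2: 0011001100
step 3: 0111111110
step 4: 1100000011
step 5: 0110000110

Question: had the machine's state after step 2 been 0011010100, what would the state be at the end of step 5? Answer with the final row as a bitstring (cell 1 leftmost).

0110000110

state after step 2 := 0011010100
step 3: 0111111110
step 4: 1100000011
step 5: 0110000110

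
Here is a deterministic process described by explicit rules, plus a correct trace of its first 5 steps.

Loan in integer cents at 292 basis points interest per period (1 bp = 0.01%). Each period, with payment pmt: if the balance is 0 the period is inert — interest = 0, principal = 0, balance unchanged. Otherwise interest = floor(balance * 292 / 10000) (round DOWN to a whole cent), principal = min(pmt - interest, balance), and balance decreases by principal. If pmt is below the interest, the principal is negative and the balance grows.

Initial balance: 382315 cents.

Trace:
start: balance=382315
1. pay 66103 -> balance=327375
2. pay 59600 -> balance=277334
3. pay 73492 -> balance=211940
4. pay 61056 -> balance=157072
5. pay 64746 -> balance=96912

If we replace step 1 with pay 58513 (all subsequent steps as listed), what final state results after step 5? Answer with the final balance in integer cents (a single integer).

(re-executing from step 1 with the substitution; state before step 1: balance=382315)
1. pay 58513 -> balance=334965
2. pay 59600 -> balance=285145
3. pay 73492 -> balance=219979
4. pay 61056 -> balance=165346
5. pay 64746 -> balance=105428

105428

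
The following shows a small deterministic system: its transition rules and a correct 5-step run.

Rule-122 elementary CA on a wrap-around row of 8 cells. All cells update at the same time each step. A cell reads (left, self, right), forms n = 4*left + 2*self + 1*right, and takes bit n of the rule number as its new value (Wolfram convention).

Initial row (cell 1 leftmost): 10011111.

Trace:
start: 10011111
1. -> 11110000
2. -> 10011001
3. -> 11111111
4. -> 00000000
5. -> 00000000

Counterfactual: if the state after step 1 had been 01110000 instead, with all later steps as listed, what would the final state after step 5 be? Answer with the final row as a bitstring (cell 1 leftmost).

state after step 1 := 01110000
2. -> 11011000
3. -> 11111101
4. -> 00000111
5. -> 10001101

10001101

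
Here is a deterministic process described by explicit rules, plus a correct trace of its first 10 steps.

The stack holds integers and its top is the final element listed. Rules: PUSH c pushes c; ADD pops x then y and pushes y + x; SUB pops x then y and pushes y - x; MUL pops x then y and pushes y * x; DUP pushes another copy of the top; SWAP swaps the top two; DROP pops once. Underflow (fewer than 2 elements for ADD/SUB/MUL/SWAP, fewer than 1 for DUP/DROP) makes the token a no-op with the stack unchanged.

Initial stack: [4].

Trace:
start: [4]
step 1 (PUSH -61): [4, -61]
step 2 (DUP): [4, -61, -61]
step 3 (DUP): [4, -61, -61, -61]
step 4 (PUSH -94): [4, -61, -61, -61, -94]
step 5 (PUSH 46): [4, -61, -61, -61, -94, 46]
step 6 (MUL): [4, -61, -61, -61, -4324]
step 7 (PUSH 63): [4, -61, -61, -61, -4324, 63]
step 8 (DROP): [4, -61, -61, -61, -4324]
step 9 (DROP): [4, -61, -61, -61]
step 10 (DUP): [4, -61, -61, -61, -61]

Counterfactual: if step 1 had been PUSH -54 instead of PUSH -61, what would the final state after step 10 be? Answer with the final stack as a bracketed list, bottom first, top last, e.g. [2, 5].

(re-executing from step 1 with the substitution; state before step 1: [4])
step 1 (PUSH -54): [4, -54]
step 2 (DUP): [4, -54, -54]
step 3 (DUP): [4, -54, -54, -54]
step 4 (PUSH -94): [4, -54, -54, -54, -94]
step 5 (PUSH 46): [4, -54, -54, -54, -94, 46]
step 6 (MUL): [4, -54, -54, -54, -4324]
step 7 (PUSH 63): [4, -54, -54, -54, -4324, 63]
step 8 (DROP): [4, -54, -54, -54, -4324]
step 9 (DROP): [4, -54, -54, -54]
step 10 (DUP): [4, -54, -54, -54, -54]

[4, -54, -54, -54, -54]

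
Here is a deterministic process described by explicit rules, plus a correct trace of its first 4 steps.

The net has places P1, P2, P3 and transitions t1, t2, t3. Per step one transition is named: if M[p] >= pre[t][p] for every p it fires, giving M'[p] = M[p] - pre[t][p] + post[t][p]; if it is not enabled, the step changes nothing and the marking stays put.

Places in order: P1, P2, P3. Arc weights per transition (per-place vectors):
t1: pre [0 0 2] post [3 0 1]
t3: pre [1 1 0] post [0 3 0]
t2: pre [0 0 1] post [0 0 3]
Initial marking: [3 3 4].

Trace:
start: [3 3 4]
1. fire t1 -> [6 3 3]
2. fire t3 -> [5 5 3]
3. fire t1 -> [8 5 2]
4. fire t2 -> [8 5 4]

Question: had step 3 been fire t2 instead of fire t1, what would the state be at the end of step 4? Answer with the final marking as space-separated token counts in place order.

(re-executing from step 3 with the substitution; state before step 3: [5 5 3])
3. fire t2 -> [5 5 5]
4. fire t2 -> [5 5 7]

5 5 7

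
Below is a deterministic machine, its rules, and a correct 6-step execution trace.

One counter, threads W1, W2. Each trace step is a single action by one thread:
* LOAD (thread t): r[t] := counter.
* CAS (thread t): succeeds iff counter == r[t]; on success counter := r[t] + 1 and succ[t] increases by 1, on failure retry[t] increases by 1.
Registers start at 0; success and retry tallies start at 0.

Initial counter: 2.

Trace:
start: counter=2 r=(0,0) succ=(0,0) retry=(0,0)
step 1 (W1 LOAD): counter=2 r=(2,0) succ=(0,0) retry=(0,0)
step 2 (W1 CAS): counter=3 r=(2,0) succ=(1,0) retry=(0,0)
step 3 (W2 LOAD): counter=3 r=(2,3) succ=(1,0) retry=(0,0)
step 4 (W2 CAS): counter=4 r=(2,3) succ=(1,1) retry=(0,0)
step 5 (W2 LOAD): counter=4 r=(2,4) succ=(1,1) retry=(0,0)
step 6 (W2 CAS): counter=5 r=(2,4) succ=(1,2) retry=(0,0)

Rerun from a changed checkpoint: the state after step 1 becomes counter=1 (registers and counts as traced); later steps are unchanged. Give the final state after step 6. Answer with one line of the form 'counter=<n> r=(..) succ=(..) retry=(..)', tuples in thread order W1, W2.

counter=3 r=(2,2) succ=(0,2) retry=(1,0)

state after step 1 := counter=1 r=(2,0) succ=(0,0) retry=(0,0)
step 2 (W1 CAS): counter=1 r=(2,0) succ=(0,0) retry=(1,0)
step 3 (W2 LOAD): counter=1 r=(2,1) succ=(0,0) retry=(1,0)
step 4 (W2 CAS): counter=2 r=(2,1) succ=(0,1) retry=(1,0)
step 5 (W2 LOAD): counter=2 r=(2,2) succ=(0,1) retry=(1,0)
step 6 (W2 CAS): counter=3 r=(2,2) succ=(0,2) retry=(1,0)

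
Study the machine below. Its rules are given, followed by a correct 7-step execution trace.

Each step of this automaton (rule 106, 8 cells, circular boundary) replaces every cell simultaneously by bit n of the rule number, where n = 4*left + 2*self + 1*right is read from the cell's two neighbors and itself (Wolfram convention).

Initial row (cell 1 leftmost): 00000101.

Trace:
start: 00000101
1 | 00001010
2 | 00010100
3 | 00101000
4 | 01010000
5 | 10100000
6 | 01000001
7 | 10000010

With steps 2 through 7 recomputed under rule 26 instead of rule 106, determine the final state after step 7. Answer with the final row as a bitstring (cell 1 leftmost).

00000000

(re-executing steps 2..7 under rule 26; state before step 2: 00001010)
2 | 00010001
3 | 10101010
4 | 00000000
5 | 00000000
6 | 00000000
7 | 00000000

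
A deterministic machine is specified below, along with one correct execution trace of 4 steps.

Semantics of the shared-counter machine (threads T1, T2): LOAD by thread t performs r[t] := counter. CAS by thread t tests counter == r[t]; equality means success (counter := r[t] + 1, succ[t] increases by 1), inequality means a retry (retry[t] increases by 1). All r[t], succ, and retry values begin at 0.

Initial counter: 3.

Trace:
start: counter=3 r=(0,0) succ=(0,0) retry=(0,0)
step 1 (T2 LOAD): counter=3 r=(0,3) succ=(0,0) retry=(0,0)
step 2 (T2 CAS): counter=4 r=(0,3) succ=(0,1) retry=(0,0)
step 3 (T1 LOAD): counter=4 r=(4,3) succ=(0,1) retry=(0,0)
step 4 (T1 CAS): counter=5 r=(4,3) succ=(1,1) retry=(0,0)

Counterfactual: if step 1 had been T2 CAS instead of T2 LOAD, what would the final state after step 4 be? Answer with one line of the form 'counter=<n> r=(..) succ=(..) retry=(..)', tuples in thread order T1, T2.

counter=4 r=(3,0) succ=(1,0) retry=(0,2)

(re-executing from step 1 with the substitution; state before step 1: counter=3 r=(0,0) succ=(0,0) retry=(0,0))
step 1 (T2 CAS): counter=3 r=(0,0) succ=(0,0) retry=(0,1)
step 2 (T2 CAS): counter=3 r=(0,0) succ=(0,0) retry=(0,2)
step 3 (T1 LOAD): counter=3 r=(3,0) succ=(0,0) retry=(0,2)
step 4 (T1 CAS): counter=4 r=(3,0) succ=(1,0) retry=(0,2)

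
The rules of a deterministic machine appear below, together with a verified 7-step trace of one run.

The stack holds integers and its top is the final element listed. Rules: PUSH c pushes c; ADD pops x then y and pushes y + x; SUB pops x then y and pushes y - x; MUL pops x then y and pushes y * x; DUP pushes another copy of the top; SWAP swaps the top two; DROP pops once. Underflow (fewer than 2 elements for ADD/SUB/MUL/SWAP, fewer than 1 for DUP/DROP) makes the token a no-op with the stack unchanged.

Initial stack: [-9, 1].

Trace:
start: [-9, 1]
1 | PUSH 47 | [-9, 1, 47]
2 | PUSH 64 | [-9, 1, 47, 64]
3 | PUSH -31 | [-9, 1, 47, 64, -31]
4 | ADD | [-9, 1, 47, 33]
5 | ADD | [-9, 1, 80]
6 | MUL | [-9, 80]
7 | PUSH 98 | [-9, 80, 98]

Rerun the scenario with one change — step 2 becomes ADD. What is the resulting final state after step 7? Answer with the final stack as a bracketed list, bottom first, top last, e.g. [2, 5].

(re-executing from step 2 with the substitution; state before step 2: [-9, 1, 47])
2 | ADD | [-9, 48]
3 | PUSH -31 | [-9, 48, -31]
4 | ADD | [-9, 17]
5 | ADD | [8]
6 | MUL | [8]
7 | PUSH 98 | [8, 98]

[8, 98]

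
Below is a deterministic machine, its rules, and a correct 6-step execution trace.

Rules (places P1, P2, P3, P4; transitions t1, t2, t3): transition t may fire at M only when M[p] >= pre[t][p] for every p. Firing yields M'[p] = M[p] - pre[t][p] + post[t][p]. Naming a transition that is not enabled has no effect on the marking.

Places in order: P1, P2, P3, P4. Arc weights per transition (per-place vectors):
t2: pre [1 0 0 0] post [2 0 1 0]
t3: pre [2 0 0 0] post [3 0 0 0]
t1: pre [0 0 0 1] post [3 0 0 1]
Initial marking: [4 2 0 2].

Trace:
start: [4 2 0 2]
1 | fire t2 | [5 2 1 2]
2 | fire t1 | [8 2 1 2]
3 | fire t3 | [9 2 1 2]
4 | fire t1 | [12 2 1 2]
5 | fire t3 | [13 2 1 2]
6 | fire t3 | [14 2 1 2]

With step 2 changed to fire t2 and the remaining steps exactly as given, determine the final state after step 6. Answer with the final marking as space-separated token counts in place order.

12 2 2 2

(re-executing from step 2 with the substitution; state before step 2: [5 2 1 2])
2 | fire t2 | [6 2 2 2]
3 | fire t3 | [7 2 2 2]
4 | fire t1 | [10 2 2 2]
5 | fire t3 | [11 2 2 2]
6 | fire t3 | [12 2 2 2]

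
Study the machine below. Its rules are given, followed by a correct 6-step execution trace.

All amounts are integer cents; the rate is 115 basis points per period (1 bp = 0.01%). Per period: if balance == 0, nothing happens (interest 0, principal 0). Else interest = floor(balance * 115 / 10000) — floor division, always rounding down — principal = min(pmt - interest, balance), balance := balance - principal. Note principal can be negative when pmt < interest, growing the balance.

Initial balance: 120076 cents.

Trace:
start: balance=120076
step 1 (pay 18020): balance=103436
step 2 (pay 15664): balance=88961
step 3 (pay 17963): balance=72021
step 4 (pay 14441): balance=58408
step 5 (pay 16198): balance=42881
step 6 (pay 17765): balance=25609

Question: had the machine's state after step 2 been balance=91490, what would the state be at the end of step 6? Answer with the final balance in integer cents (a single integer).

state after step 2 := balance=91490
step 3 (pay 17963): balance=74579
step 4 (pay 14441): balance=60995
step 5 (pay 16198): balance=45498
step 6 (pay 17765): balance=28256

28256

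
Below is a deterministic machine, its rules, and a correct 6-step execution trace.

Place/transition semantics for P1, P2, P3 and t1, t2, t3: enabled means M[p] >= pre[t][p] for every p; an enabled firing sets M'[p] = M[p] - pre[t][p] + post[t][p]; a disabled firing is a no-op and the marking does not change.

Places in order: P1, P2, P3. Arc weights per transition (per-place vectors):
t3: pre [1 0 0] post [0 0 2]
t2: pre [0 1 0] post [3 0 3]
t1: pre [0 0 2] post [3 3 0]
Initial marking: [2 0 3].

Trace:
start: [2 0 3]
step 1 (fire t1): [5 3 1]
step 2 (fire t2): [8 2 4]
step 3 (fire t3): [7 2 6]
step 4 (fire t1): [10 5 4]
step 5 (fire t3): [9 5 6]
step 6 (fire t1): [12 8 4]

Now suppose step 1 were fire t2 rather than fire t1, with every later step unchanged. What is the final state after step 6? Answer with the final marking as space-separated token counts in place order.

(re-executing from step 1 with the substitution; state before step 1: [2 0 3])
step 1 (fire t2): [2 0 3]
step 2 (fire t2): [2 0 3]
step 3 (fire t3): [1 0 5]
step 4 (fire t1): [4 3 3]
step 5 (fire t3): [3 3 5]
step 6 (fire t1): [6 6 3]

6 6 3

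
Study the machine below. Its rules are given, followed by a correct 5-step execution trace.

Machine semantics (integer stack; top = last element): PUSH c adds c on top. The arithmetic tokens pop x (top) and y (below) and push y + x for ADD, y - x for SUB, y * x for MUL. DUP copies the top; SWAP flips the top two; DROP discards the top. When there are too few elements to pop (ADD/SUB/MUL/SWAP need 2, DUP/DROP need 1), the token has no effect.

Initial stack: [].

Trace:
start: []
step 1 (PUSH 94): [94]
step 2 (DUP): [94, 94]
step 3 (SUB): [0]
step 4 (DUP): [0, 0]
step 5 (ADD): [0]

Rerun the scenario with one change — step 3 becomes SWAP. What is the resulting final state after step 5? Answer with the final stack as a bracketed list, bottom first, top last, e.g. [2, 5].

(re-executing from step 3 with the substitution; state before step 3: [94, 94])
step 3 (SWAP): [94, 94]
step 4 (DUP): [94, 94, 94]
step 5 (ADD): [94, 188]

[94, 188]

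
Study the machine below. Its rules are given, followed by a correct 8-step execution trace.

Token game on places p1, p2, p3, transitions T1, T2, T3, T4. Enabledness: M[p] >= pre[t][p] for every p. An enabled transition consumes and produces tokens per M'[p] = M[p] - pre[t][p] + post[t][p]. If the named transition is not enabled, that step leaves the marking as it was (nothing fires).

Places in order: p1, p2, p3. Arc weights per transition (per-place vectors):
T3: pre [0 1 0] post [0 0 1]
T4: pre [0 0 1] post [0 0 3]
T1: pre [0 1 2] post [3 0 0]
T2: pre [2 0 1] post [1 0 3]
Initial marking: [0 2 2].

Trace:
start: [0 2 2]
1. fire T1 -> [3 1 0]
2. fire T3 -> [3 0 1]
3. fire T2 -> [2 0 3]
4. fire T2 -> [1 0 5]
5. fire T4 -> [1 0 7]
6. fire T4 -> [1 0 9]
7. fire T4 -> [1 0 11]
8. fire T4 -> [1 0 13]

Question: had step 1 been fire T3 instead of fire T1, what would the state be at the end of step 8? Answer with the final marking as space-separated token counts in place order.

0 0 12

(re-executing from step 1 with the substitution; state before step 1: [0 2 2])
1. fire T3 -> [0 1 3]
2. fire T3 -> [0 0 4]
3. fire T2 -> [0 0 4]
4. fire T2 -> [0 0 4]
5. fire T4 -> [0 0 6]
6. fire T4 -> [0 0 8]
7. fire T4 -> [0 0 10]
8. fire T4 -> [0 0 12]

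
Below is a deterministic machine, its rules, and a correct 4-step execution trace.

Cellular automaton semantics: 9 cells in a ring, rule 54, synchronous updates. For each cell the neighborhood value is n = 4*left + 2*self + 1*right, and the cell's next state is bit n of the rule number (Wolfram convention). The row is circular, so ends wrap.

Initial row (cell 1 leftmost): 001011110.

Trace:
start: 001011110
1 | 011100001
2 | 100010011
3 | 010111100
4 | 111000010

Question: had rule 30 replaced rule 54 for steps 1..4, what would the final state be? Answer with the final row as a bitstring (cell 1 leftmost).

(re-executing steps 1..4 under rule 30; state before step 1: 001011110)
1 | 011010001
2 | 010011011
3 | 011110010
4 | 110001111

110001111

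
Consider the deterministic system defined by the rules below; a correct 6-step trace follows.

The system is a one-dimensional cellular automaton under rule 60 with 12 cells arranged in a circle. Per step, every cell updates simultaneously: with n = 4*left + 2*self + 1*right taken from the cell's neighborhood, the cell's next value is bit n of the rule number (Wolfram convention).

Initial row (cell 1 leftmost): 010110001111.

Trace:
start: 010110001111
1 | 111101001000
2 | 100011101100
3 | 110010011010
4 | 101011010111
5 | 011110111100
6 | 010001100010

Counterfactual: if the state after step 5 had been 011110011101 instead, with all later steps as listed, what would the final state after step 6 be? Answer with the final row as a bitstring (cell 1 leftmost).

110001010011

state after step 5 := 011110011101
6 | 110001010011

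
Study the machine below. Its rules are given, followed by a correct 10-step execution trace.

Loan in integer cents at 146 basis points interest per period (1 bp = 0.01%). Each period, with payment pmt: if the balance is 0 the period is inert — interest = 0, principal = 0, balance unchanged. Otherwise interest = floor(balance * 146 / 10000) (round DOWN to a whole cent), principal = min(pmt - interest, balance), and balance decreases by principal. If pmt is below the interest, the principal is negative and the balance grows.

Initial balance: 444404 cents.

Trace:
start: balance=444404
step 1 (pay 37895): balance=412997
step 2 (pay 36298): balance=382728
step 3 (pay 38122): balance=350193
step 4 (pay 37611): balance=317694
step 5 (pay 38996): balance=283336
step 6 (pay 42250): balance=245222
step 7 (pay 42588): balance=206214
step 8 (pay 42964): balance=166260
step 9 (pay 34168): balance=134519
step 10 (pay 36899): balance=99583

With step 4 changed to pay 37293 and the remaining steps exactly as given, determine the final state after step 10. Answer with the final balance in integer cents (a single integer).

(re-executing from step 4 with the substitution; state before step 4: balance=350193)
step 4 (pay 37293): balance=318012
step 5 (pay 38996): balance=283658
step 6 (pay 42250): balance=245549
step 7 (pay 42588): balance=206546
step 8 (pay 42964): balance=166597
step 9 (pay 34168): balance=134861
step 10 (pay 36899): balance=99930

99930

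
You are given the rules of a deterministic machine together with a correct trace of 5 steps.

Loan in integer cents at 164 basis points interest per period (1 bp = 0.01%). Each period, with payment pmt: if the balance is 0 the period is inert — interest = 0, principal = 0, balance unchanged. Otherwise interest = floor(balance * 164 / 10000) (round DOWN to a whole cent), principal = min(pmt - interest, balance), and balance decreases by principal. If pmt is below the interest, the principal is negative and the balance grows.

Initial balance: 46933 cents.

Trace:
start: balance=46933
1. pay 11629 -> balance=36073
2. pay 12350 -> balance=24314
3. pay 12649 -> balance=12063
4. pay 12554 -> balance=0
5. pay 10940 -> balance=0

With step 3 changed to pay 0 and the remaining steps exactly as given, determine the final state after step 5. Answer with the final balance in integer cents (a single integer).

(re-executing from step 3 with the substitution; state before step 3: balance=24314)
3. pay 0 -> balance=24712
4. pay 12554 -> balance=12563
5. pay 10940 -> balance=1829

1829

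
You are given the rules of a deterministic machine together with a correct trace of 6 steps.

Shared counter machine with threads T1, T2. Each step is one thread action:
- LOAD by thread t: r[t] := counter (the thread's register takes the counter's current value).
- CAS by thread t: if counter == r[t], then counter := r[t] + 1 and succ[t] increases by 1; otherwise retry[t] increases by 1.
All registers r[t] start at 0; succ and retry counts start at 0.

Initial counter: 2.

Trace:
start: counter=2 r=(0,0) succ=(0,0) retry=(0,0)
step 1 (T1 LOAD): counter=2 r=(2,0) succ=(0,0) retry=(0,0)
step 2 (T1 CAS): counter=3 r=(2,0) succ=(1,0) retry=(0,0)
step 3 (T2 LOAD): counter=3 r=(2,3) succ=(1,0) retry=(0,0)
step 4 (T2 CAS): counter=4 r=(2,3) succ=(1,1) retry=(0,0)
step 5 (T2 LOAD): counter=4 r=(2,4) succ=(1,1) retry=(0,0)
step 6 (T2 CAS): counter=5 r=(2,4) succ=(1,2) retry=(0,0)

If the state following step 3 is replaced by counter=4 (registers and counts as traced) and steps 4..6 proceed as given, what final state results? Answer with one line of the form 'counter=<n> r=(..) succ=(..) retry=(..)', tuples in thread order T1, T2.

state after step 3 := counter=4 r=(2,3) succ=(1,0) retry=(0,0)
step 4 (T2 CAS): counter=4 r=(2,3) succ=(1,0) retry=(0,1)
step 5 (T2 LOAD): counter=4 r=(2,4) succ=(1,0) retry=(0,1)
step 6 (T2 CAS): counter=5 r=(2,4) succ=(1,1) retry=(0,1)

counter=5 r=(2,4) succ=(1,1) retry=(0,1)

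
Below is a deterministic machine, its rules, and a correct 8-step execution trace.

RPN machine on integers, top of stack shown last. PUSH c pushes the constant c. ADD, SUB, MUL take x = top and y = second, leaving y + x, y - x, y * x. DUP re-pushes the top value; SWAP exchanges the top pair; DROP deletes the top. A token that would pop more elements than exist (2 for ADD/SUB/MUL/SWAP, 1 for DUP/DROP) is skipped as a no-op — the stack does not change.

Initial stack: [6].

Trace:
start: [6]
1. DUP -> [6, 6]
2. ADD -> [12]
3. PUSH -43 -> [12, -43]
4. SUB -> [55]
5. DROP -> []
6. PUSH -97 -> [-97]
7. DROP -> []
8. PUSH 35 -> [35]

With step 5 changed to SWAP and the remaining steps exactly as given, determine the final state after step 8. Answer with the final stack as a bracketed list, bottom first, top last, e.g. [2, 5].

[55, 35]

(re-executing from step 5 with the substitution; state before step 5: [55])
5. SWAP -> [55]
6. PUSH -97 -> [55, -97]
7. DROP -> [55]
8. PUSH 35 -> [55, 35]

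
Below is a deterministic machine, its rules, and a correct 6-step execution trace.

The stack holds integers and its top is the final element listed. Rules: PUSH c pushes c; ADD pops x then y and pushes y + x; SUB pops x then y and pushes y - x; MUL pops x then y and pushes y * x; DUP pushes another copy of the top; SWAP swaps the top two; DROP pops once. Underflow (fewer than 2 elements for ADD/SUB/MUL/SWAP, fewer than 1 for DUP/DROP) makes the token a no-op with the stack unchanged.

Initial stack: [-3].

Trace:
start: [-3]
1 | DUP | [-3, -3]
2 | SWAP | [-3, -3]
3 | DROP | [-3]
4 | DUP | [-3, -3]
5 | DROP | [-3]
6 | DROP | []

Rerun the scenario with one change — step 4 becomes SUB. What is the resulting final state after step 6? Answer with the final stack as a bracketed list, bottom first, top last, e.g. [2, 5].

(re-executing from step 4 with the substitution; state before step 4: [-3])
4 | SUB | [-3]
5 | DROP | []
6 | DROP | []

[]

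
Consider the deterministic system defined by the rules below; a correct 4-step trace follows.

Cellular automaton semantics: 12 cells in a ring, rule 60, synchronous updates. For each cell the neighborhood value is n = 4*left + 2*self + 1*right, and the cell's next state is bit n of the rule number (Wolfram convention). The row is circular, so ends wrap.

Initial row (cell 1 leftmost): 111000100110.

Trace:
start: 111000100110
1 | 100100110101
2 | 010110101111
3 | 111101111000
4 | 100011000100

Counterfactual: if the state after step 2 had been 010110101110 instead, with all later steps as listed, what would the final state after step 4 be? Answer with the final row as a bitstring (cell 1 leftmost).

110011000101

state after step 2 := 010110101110
3 | 011101111001
4 | 110011000101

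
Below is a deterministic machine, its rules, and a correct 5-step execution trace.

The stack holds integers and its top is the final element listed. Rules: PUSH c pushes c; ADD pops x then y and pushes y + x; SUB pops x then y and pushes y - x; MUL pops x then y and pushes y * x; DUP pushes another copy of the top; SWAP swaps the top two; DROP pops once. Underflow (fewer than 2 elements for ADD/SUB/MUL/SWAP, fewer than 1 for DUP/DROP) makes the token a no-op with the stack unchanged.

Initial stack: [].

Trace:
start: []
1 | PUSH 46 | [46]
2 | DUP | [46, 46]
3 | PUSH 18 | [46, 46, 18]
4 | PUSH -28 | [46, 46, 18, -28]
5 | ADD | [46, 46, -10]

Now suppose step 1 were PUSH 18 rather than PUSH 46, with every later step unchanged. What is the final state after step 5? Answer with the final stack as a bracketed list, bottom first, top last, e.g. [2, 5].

[18, 18, -10]

(re-executing from step 1 with the substitution; state before step 1: [])
1 | PUSH 18 | [18]
2 | DUP | [18, 18]
3 | PUSH 18 | [18, 18, 18]
4 | PUSH -28 | [18, 18, 18, -28]
5 | ADD | [18, 18, -10]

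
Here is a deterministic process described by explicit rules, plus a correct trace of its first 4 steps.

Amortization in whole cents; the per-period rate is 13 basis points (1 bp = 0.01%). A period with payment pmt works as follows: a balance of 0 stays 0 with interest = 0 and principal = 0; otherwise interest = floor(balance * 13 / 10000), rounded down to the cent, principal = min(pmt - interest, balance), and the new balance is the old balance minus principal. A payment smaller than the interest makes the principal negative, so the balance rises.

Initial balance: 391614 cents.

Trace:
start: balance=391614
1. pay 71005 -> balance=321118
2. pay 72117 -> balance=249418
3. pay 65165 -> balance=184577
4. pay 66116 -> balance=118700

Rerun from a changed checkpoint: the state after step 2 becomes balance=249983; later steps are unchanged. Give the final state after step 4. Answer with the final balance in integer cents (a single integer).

state after step 2 := balance=249983
3. pay 65165 -> balance=185142
4. pay 66116 -> balance=119266

119266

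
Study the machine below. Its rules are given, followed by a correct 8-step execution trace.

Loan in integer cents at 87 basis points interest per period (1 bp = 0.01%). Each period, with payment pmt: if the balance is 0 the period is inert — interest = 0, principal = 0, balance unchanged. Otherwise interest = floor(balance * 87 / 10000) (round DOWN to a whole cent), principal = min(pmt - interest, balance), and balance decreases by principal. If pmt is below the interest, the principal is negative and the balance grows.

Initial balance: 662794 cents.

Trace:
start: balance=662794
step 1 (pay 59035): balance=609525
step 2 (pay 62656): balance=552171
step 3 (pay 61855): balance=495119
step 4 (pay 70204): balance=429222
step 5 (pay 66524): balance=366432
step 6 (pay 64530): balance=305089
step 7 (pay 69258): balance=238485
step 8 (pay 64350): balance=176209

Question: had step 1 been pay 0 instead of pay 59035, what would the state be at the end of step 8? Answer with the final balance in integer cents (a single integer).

238935

(re-executing from step 1 with the substitution; state before step 1: balance=662794)
step 1 (pay 0): balance=668560
step 2 (pay 62656): balance=611720
step 3 (pay 61855): balance=555186
step 4 (pay 70204): balance=489812
step 5 (pay 66524): balance=427549
step 6 (pay 64530): balance=366738
step 7 (pay 69258): balance=300670
step 8 (pay 64350): balance=238935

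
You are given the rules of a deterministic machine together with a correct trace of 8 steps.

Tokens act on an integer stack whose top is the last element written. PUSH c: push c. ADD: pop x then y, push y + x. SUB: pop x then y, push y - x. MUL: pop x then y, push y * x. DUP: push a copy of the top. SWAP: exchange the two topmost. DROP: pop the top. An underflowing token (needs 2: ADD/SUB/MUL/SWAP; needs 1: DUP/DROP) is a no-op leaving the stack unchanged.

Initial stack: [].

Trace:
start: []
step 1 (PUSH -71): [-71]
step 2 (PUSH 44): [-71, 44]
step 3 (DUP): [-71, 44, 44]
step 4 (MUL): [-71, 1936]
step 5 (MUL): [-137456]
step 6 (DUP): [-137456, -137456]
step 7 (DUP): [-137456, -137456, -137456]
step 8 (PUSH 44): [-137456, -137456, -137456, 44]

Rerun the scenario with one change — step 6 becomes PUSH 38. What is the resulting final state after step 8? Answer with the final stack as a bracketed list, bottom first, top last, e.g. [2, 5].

(re-executing from step 6 with the substitution; state before step 6: [-137456])
step 6 (PUSH 38): [-137456, 38]
step 7 (DUP): [-137456, 38, 38]
step 8 (PUSH 44): [-137456, 38, 38, 44]

[-137456, 38, 38, 44]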